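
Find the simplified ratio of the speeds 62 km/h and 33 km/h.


Ratio = 62:33
GCD = 1
Simplified = 62:33
Time ratio (same distance) = 33:62
Speed ratio = 62:33

62:33


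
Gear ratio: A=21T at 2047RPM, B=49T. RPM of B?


Gear ratio = 21:49 = 3:7
RPM_B = RPM_A × (teeth_A / teeth_B)
= 2047 × (21/49)
= 877.3 RPM

877.3 RPM


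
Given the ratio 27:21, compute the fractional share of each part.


Total parts = 27 + 21 = 48
First part: 27/48 = 9/16
Second part: 21/48 = 7/16
= 9/16 and 7/16

9/16 and 7/16


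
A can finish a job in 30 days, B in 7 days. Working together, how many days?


Rate of A = 1/30 per day
Rate of B = 1/7 per day
Combined rate = 1/30 + 1/7 = 37/210 ≈ 0.1762 per day
Days = 1 / combined rate = 210/37
≈ 5.68 days

5.68 days


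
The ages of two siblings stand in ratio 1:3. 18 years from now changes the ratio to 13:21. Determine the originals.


Let A = 1k, B = 3k.
(1k + 18) / (3k + 18) = 13/21
Cross-multiply: 21(1k + 18) = 13(3k + 18)
21k + 378 = 39k + 234
21k - 39k = 234 - 378
-18k = -144
k = -144/-18 = 8
A = 1×8 = 8, B = 3×8 = 24
= A = 8, B = 24

A = 8, B = 24


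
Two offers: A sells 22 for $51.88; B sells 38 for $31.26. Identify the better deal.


Deal A: $51.88/22 = $2.3582/unit
Deal B: $31.26/38 = $0.8226/unit
B is cheaper per unit
= Deal B

Deal B


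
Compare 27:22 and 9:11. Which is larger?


27/22 = 1.2273
9/11 = 0.8182
1.2273 > 0.8182, so 27:22 is greater
= 27:22

27:22


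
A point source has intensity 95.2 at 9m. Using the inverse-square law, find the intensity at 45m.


I₁d₁² = I₂d₂²
I₂ = I₁ × (d₁/d₂)²
= 95.2 × (9/45)²
= 95.2 × 81/2025
= 7711.2/2025
= 3.8080

3.8080


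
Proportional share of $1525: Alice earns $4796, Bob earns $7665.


Total income = 4796 + 7665 = $12461
Alice: $1525 × 4796/12461 = $586.94
Bob: $1525 × 7665/12461 = $938.06
= Alice: $586.94, Bob: $938.06

Alice: $586.94, Bob: $938.06


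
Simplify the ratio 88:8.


GCD(88, 8) = 8
88/8 : 8/8
= 11:1

11:1


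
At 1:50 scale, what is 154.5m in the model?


Model size = real / scale
= 154.5 / 50
= 3.0900 m

3.0900 m


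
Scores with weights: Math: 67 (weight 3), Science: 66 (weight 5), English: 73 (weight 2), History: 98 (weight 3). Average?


Numerator = 67×3 + 66×5 + 73×2 + 98×3
= 201 + 330 + 146 + 294
= 971
Total weight = 13
Weighted avg = 971/13
= 74.69

74.69


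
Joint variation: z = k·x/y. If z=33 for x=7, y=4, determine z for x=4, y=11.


z = k·x/y
Solve for k using the known point: k = z·y/x = 33×4/7 = 132/7 ≈ 18.8571
Now evaluate at x=4, y=11:
z = k × 4 / 11 = (132 × 4) / (7 × 11) = 528/77
≈ 6.8571

6.8571


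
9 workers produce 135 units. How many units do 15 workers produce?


Direct proportion: y/x = constant
k = 135/9 = 15.0000
y₂ = k × 15 = 135 × 15 / 9 = 2025/9
= 225.00

225.00


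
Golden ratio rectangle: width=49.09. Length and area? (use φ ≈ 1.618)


φ = (1 + √5) / 2 ≈ 1.618
Length = width × φ = 49.09 × 1.618 = 79.42762
≈ 79.43
Area = width × length = 49.09 × 79.42762 = 3899.1018658 ≈ 3899.10
= Length: 79.43, Area: 3899.10

Length: 79.43, Area: 3899.10


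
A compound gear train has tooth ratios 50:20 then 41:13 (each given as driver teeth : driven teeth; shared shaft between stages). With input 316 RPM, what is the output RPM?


Stage 1: RPM_B = RPM_A × t_A/t_B = 316 × 50/20 = 15800/20 = 790.00
B and C share a shaft → RPM_C = RPM_B
Stage 2: RPM_D = RPM_C × t_C/t_D = RPM_A × (t_A×t_C)/(t_B×t_D)
Overall ratio = (50×41)/(20×13) = 2050/260
RPM_D = 316 × 2050/260 = 647800/260
≈ 2491.54 RPM

2491.54 RPM


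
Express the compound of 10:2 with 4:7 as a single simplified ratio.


Compound ratio = (10×4) : (2×7)
= 40:14
GCD = 2
= 20:7

20:7


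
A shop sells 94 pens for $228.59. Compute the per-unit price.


Unit rate = total / quantity
= 228.59 / 94
= $2.43 per unit

$2.43 per unit


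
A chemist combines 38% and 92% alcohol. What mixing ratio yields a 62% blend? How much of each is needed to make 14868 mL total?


Let x parts of 38% mix with y parts of 92%.
38x + 92y = 62(x + y)
38x + 92y = 62x + 62y
x(38 - 62) = y(62 - 92)
x/y = (92 - 62)/(62 - 38) = 30/24
Simplify: 5:4
Total parts = 9; one part = 14868/9 = 1652.00 mL
38% solution: 5×1652.00 = 8260.00 mL
92% solution: 4×1652.00 = 6608.00 mL
= ratio 5:4; 8260.00 mL and 6608.00 mL

ratio 5:4; 8260.00 mL and 6608.00 mL


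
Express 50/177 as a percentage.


Percentage = (part / whole) × 100
= (50 / 177) × 100
≈ 28.25%

28.25%


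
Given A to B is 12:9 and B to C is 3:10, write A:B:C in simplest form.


Match B: multiply A:B by 3 → 36:27
Multiply B:C by 9 → 27:90
Combined: 36:27:90
GCD = 9
= 4:3:10

4:3:10


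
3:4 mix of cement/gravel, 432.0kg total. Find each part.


Total parts = 3 + 4 = 7
cement: 432.0 × 3/7 = 185.1kg
gravel: 432.0 × 4/7 = 246.9kg
= 185.1kg and 246.9kg

185.1kg and 246.9kg


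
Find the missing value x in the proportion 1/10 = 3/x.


Cross multiply: 1 × x = 10 × 3
1x = 30
x = 30 / 1
= 30.00

30.00


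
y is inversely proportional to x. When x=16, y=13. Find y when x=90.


Inverse proportion: x × y = constant
k = 16 × 13 = 208
y₂ = k / 90 = 208 / 90
= 2.31

2.31


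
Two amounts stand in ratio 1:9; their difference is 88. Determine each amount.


Let A = 1k, B = 9k.
9k - 1k = 88
8k = 88 → k = 88/8 = 11
A = 1×11 = 11, B = 9×11 = 99
= A = 11, B = 99

A = 11, B = 99


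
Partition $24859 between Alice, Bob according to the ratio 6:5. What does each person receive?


Total parts = 6 + 5 = 11
Alice: 24859 × 6/11 = 13559.45
Bob: 24859 × 5/11 = 11299.55
= Alice: $13559.45, Bob: $11299.55

Alice: $13559.45, Bob: $11299.55


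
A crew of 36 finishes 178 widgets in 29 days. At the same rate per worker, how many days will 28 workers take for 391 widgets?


Days ∝ work / workers, so d₂ = d₁ × (m₁/m₂) × (w₂/w₁)
Workers factor (inverse): 36/28 ≈ 1.2857
Work factor (direct): 391/178 ≈ 2.1966
d₂ = 29 × 36/28 × 391/178 = (29 × 36 × 391) / (28 × 178) = 408204/4984
≈ 81.90 days

81.90 days


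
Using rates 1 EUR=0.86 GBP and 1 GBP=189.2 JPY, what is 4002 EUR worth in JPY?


Step 1: 4002 EUR × 0.86 = 3441.72 GBP
Step 2: 3441.72 GBP × 189.2 = 651173.42 JPY
Implied rate EUR→JPY = 0.86 × 189.2 = 162.7120
= 651173.42 JPY

651173.42 JPY


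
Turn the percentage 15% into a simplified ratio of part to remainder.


15% means 15 parts out of 100; remainder = 85
Part : remainder = 15:85
GCD = 5
= 3:17

3:17


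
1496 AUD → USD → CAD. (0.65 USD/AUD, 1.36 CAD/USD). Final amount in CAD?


Step 1: 1496 AUD × 0.65 = 972.40 USD
Step 2: 972.40 USD × 1.36 = 1322.46 CAD
Implied rate AUD→CAD = 0.65 × 1.36 = 0.8840
= 1322.46 CAD

1322.46 CAD


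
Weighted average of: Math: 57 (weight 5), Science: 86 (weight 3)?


Numerator = 57×5 + 86×3
= 285 + 258
= 543
Total weight = 8
Weighted avg = 543/8
= 67.88

67.88


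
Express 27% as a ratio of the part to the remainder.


27% means 27 parts out of 100; remainder = 73
Part : remainder = 27:73
GCD = 1
= 27:73

27:73


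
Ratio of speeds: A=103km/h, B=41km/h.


Ratio = 103:41
GCD = 1
Simplified = 103:41
Time ratio (same distance) = 41:103
Speed ratio = 103:41

103:41


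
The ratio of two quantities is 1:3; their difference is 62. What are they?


Let A = 1k, B = 3k.
3k - 1k = 62
2k = 62 → k = 62/2 = 31
A = 1×31 = 31, B = 3×31 = 93
= A = 31, B = 93

A = 31, B = 93


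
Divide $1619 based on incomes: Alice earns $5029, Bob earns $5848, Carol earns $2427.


Total income = 5029 + 5848 + 2427 = $13304
Alice: $1619 × 5029/13304 = $611.99
Bob: $1619 × 5848/13304 = $711.66
Carol: $1619 × 2427/13304 = $295.35
= Alice: $611.99, Bob: $711.66, Carol: $295.35

Alice: $611.99, Bob: $711.66, Carol: $295.35


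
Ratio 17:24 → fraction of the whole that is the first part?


Total parts = 17 + 24 = 41
First part: 17/41 = 17/41
= 17/41

17/41


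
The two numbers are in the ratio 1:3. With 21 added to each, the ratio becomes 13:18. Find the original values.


Let A = 1k, B = 3k.
(1k + 21) / (3k + 21) = 13/18
Cross-multiply: 18(1k + 21) = 13(3k + 21)
18k + 378 = 39k + 273
18k - 39k = 273 - 378
-21k = -105
k = -105/-21 = 5
A = 1×5 = 5, B = 3×5 = 15
= A = 5, B = 15

A = 5, B = 15


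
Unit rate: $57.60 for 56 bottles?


Unit rate = total / quantity
= 57.60 / 56
= $1.03 per unit

$1.03 per unit


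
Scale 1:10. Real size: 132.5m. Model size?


Model size = real / scale
= 132.5 / 10
= 13.2500 m

13.2500 m


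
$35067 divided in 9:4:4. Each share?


Total parts = 9 + 4 + 4 = 17
Part 1: 35067 × 9/17 = 18564.88
Part 2: 35067 × 4/17 = 8251.06
Part 3: 35067 × 4/17 = 8251.06
= Part 1: $18564.88, Part 2: $8251.06, Part 3: $8251.06

Part 1: $18564.88, Part 2: $8251.06, Part 3: $8251.06


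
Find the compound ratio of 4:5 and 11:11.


Compound ratio = (4×11) : (5×11)
= 44:55
GCD = 11
= 4:5

4:5


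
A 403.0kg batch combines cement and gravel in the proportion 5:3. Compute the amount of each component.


Total parts = 5 + 3 = 8
cement: 403.0 × 5/8 = 251.9kg
gravel: 403.0 × 3/8 = 151.1kg
= 251.9kg and 151.1kg

251.9kg and 151.1kg


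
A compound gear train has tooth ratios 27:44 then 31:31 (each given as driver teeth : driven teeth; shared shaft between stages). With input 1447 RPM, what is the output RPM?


Stage 1: RPM_B = RPM_A × t_A/t_B = 1447 × 27/44 = 39069/44 ≈ 887.93
B and C share a shaft → RPM_C = RPM_B
Stage 2: RPM_D = RPM_C × t_C/t_D = RPM_A × (t_A×t_C)/(t_B×t_D)
Overall ratio = (27×31)/(44×31) = 837/1364
RPM_D = 1447 × 837/1364 = 1211139/1364
≈ 887.93 RPM

887.93 RPM


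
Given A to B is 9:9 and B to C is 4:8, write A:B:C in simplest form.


Match B: multiply A:B by 4 → 36:36
Multiply B:C by 9 → 36:72
Combined: 36:36:72
GCD = 36
= 1:1:2

1:1:2


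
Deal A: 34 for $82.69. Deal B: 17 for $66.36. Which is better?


Deal A: $82.69/34 = $2.4321/unit
Deal B: $66.36/17 = $3.9035/unit
A is cheaper per unit
= Deal A

Deal A


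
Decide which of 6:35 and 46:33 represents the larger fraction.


6/35 = 0.1714
46/33 = 1.3939
0.1714 < 1.3939, so 6:35 is less
= 46:33

46:33


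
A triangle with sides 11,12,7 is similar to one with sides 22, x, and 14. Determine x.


Scale factor = 22/11 = 2
Missing side = 12 × 2
= 24.0

24.0


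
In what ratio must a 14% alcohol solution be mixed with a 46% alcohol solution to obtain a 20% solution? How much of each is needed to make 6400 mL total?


Let x parts of 14% mix with y parts of 46%.
14x + 46y = 20(x + y)
14x + 46y = 20x + 20y
x(14 - 20) = y(20 - 46)
x/y = (46 - 20)/(20 - 14) = 26/6
Simplify: 13:3
Total parts = 16; one part = 6400/16 = 400.00 mL
14% solution: 13×400.00 = 5200.00 mL
46% solution: 3×400.00 = 1200.00 mL
= ratio 13:3; 5200.00 mL and 1200.00 mL

ratio 13:3; 5200.00 mL and 1200.00 mL


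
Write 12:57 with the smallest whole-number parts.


GCD(12, 57) = 3
12/3 : 57/3
= 4:19

4:19


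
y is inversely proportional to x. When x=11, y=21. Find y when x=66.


Inverse proportion: x × y = constant
k = 11 × 21 = 231
y₂ = k / 66 = 231 / 66
= 3.50

3.50


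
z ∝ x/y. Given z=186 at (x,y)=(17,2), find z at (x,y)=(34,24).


z = k·x/y
Solve for k using the known point: k = z·y/x = 186×2/17 = 372/17 ≈ 21.8824
Now evaluate at x=34, y=24:
z = k × 34 / 24 = (372 × 34) / (17 × 24) = 12648/408
= 31.0000

31.0000


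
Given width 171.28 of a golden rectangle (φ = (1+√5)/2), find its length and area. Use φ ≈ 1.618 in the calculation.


φ = (1 + √5) / 2 ≈ 1.618
Length = width × φ = 171.28 × 1.618 = 277.13104
≈ 277.13
Area = width × length = 171.28 × 277.13104 = 47467.0045312 ≈ 47467.00
= Length: 277.13, Area: 47467.00

Length: 277.13, Area: 47467.00


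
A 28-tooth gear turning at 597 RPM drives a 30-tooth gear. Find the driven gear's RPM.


Gear ratio = 28:30 = 14:15
RPM_B = RPM_A × (teeth_A / teeth_B)
= 597 × (28/30)
= 557.2 RPM

557.2 RPM


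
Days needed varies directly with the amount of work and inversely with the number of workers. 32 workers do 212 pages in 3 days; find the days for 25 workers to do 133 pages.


Days ∝ work / workers, so d₂ = d₁ × (m₁/m₂) × (w₂/w₁)
Workers factor (inverse): 32/25 = 1.2800
Work factor (direct): 133/212 ≈ 0.6274
d₂ = 3 × 32/25 × 133/212 = (3 × 32 × 133) / (25 × 212) = 12768/5300
≈ 2.41 days

2.41 days


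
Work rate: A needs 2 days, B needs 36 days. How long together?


Rate of A = 1/2 per day
Rate of B = 1/36 per day
Combined rate = 1/2 + 1/36 = 38/72 ≈ 0.5278 per day
Days = 1 / combined rate = 72/38
≈ 1.89 days

1.89 days


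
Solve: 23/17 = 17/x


Cross multiply: 23 × x = 17 × 17
23x = 289
x = 289 / 23
= 12.57

12.57


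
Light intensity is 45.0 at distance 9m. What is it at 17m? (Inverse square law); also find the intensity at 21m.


I₁d₁² = I₂d₂²
I at 17m = 45.0 × (9/17)² = 45.0 × 81/289 = 3645/289 ≈ 12.6125
I at 21m = 45.0 × (9/21)² = 45.0 × 81/441 = 3645/441 ≈ 8.2653
= 12.6125 and 8.2653

12.6125 and 8.2653


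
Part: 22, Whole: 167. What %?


Percentage = (part / whole) × 100
= (22 / 167) × 100
≈ 13.17%

13.17%


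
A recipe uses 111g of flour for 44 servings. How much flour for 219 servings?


Direct proportion: y/x = constant
k = 111/44 ≈ 2.5227
y₂ = k × 219 = 111 × 219 / 44 = 24309/44
≈ 552.48

552.48


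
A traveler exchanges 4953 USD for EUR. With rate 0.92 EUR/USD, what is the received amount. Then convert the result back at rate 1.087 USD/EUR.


Amount × rate = 4953 × 0.92 = 4556.76 EUR
Round-trip: 4556.76 × 1.087 = 4953.20 USD
= 4556.76 EUR, then 4953.20 USD

4556.76 EUR, then 4953.20 USD


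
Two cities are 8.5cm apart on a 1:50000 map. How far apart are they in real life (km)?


Real distance = map distance × scale
= 8.5cm × 50000
= 425000 cm = 4250.0 m
= 4.250 km

4.250 km


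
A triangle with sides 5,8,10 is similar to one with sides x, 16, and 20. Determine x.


Scale factor = 16/8 = 2
Missing side = 5 × 2
= 10.0

10.0


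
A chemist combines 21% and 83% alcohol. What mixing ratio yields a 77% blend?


Let x parts of 21% mix with y parts of 83%.
21x + 83y = 77(x + y)
21x + 83y = 77x + 77y
x(21 - 77) = y(77 - 83)
x/y = (83 - 77)/(77 - 21) = 6/56
Simplify: 3:28
= 3:28

3:28


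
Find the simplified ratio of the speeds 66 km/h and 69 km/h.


Ratio = 66:69
GCD = 3
Simplified = 22:23
Time ratio (same distance) = 23:22
Speed ratio = 22:23

22:23


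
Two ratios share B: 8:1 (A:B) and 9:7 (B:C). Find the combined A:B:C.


Match B: multiply A:B by 9 → 72:9
Multiply B:C by 1 → 9:7
Combined: 72:9:7
GCD = 1
= 72:9:7

72:9:7


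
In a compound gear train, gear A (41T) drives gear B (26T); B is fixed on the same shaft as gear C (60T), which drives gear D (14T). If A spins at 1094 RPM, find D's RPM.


Stage 1: RPM_B = RPM_A × t_A/t_B = 1094 × 41/26 = 44854/26 ≈ 1725.15
B and C share a shaft → RPM_C = RPM_B
Stage 2: RPM_D = RPM_C × t_C/t_D = RPM_A × (t_A×t_C)/(t_B×t_D)
Overall ratio = (41×60)/(26×14) = 2460/364
RPM_D = 1094 × 2460/364 = 2691240/364
≈ 7393.52 RPM

7393.52 RPM


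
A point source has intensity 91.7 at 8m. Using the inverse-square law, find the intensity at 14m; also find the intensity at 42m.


I₁d₁² = I₂d₂²
I at 14m = 91.7 × (8/14)² = 91.7 × 64/196 = 5868.8/196 ≈ 29.9429
I at 42m = 91.7 × (8/42)² = 91.7 × 64/1764 = 5868.8/1764 ≈ 3.3270
= 29.9429 and 3.3270

29.9429 and 3.3270


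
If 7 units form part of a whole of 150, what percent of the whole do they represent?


Percentage = (part / whole) × 100
= (7 / 150) × 100
≈ 4.67%

4.67%


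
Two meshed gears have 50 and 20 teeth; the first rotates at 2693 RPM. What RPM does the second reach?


Gear ratio = 50:20 = 5:2
RPM_B = RPM_A × (teeth_A / teeth_B)
= 2693 × (50/20)
= 6732.5 RPM

6732.5 RPM


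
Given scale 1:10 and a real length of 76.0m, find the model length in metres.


Model size = real / scale
= 76.0 / 10
= 7.6000 m

7.6000 m


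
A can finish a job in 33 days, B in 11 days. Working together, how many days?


Rate of A = 1/33 per day
Rate of B = 1/11 per day
Combined rate = 1/33 + 1/11 = 44/363 ≈ 0.1212 per day
Days = 1 / combined rate = 363/44
= 8.25 days

8.25 days


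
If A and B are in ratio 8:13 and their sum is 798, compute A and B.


Let A = 8k, B = 13k.
8k + 13k = 798
21k = 798 → k = 798/21 = 38
A = 8×38 = 304, B = 13×38 = 494
= A = 304, B = 494

A = 304, B = 494


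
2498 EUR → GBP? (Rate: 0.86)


Amount × rate = 2498 × 0.86
= 2148.28 GBP

2148.28 GBP


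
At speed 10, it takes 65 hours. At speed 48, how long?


Inverse proportion: x × y = constant
k = 10 × 65 = 650
y₂ = k / 48 = 650 / 48
= 13.54

13.54


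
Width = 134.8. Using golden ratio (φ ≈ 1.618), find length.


φ = (1 + √5) / 2 ≈ 1.618
Length = width × φ = 134.8 × 1.618 = 218.1064
≈ 218.11

218.11


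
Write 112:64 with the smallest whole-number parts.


GCD(112, 64) = 16
112/16 : 64/16
= 7:4

7:4


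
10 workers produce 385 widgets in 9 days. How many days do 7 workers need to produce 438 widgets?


Days ∝ work / workers, so d₂ = d₁ × (m₁/m₂) × (w₂/w₁)
Workers factor (inverse): 10/7 ≈ 1.4286
Work factor (direct): 438/385 ≈ 1.1377
d₂ = 9 × 10/7 × 438/385 = (9 × 10 × 438) / (7 × 385) = 39420/2695
≈ 14.63 days

14.63 days


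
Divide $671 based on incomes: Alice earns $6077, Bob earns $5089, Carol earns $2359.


Total income = 6077 + 5089 + 2359 = $13525
Alice: $671 × 6077/13525 = $301.49
Bob: $671 × 5089/13525 = $252.47
Carol: $671 × 2359/13525 = $117.03
= Alice: $301.49, Bob: $252.47, Carol: $117.03

Alice: $301.49, Bob: $252.47, Carol: $117.03


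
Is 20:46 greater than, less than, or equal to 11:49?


20/46 = 0.4348
11/49 = 0.2245
0.4348 > 0.2245, so 20:46 is greater
= greater than

greater than


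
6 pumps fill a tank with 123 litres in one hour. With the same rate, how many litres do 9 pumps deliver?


Direct proportion: y/x = constant
k = 123/6 = 20.5000
y₂ = k × 9 = 123 × 9 / 6 = 1107/6
= 184.50

184.50


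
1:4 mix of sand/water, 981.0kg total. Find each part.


Total parts = 1 + 4 = 5
sand: 981.0 × 1/5 = 196.2kg
water: 981.0 × 4/5 = 784.8kg
= 196.2kg and 784.8kg

196.2kg and 784.8kg


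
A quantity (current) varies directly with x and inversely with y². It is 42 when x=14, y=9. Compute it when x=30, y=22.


z = k·x/y²
Solve for k using the known point: k = z·y²/x = 42×81/14 = 3402/14 = 243.0000
Now evaluate at x=30, y=22:
z = k × 30 / 484 = (3402 × 30) / (14 × 484) = 102060/6776
≈ 15.0620

15.0620


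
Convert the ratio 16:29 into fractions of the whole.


Total parts = 16 + 29 = 45
First part: 16/45 = 16/45
Second part: 29/45 = 29/45
= 16/45 and 29/45

16/45 and 29/45


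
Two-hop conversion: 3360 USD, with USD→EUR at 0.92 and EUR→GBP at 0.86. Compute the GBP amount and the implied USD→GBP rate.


Step 1: 3360 USD × 0.92 = 3091.20 EUR
Step 2: 3091.20 EUR × 0.86 = 2658.43 GBP
Implied rate USD→GBP = 0.92 × 0.86 = 0.7912
= 2658.43 GBP; implied rate 0.7912 GBP/USD

2658.43 GBP; implied rate 0.7912 GBP/USD


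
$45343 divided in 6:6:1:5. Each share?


Total parts = 6 + 6 + 1 + 5 = 18
Part 1: 45343 × 6/18 = 15114.33
Part 2: 45343 × 6/18 = 15114.33
Part 3: 45343 × 1/18 = 2519.06
Part 4: 45343 × 5/18 = 12595.28
= Part 1: $15114.33, Part 2: $15114.33, Part 3: $2519.06, Part 4: $12595.28

Part 1: $15114.33, Part 2: $15114.33, Part 3: $2519.06, Part 4: $12595.28


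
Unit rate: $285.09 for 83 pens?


Unit rate = total / quantity
= 285.09 / 83
= $3.43 per unit

$3.43 per unit


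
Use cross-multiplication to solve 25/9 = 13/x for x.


Cross multiply: 25 × x = 9 × 13
25x = 117
x = 117 / 25
= 4.68

4.68


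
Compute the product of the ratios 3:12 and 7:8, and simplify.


Compound ratio = (3×7) : (12×8)
= 21:96
GCD = 3
= 7:32

7:32


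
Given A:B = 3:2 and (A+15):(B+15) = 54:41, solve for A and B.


Let A = 3k, B = 2k.
(3k + 15) / (2k + 15) = 54/41
Cross-multiply: 41(3k + 15) = 54(2k + 15)
123k + 615 = 108k + 810
123k - 108k = 810 - 615
15k = 195
k = 195/15 = 13
A = 3×13 = 39, B = 2×13 = 26
= A = 39, B = 26

A = 39, B = 26


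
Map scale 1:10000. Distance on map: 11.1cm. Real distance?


Real distance = map distance × scale
= 11.1cm × 10000
= 111000 cm = 1110.0 m
= 1.110 km

1.110 km


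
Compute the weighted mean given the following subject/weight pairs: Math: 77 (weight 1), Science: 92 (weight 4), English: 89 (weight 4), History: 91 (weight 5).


Numerator = 77×1 + 92×4 + 89×4 + 91×5
= 77 + 368 + 356 + 455
= 1256
Total weight = 14
Weighted avg = 1256/14
= 89.71

89.71


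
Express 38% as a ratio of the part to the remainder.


38% means 38 parts out of 100; remainder = 62
Part : remainder = 38:62
GCD = 2
= 19:31

19:31


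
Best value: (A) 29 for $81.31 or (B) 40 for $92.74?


Deal A: $81.31/29 = $2.8038/unit
Deal B: $92.74/40 = $2.3185/unit
B is cheaper per unit
= Deal B

Deal B


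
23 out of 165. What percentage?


Percentage = (part / whole) × 100
= (23 / 165) × 100
≈ 13.94%

13.94%


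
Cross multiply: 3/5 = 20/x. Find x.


Cross multiply: 3 × x = 5 × 20
3x = 100
x = 100 / 3
= 33.33

33.33


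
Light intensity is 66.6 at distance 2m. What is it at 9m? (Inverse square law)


I₁d₁² = I₂d₂²
I₂ = I₁ × (d₁/d₂)²
= 66.6 × (2/9)²
= 66.6 × 4/81
= 266.4/81
≈ 3.2889

3.2889


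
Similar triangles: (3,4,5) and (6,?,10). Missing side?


Scale factor = 6/3 = 2
Missing side = 4 × 2
= 8.0

8.0


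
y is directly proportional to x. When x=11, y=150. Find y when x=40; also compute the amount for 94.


Direct proportion: y/x = constant
k = 150/11 ≈ 13.6364
y at x=40: k × 40 = 150 × 40 / 11 = 6000/11 ≈ 545.45
y at x=94: k × 94 = 150 × 94 / 11 = 14100/11 ≈ 1281.82
= 545.45 and 1281.82

545.45 and 1281.82


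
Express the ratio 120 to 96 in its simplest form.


GCD(120, 96) = 24
120/24 : 96/24
= 5:4

5:4


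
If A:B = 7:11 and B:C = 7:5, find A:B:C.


Match B: multiply A:B by 7 → 49:77
Multiply B:C by 11 → 77:55
Combined: 49:77:55
GCD = 1
= 49:77:55

49:77:55


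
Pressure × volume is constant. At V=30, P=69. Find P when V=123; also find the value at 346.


Inverse proportion: x × y = constant
k = 30 × 69 = 2070
At x=123: k/123 = 16.83
At x=346: k/346 = 5.98
= 16.83 and 5.98

16.83 and 5.98


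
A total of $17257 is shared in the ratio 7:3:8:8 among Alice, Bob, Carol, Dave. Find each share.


Total parts = 7 + 3 + 8 + 8 = 26
Alice: 17257 × 7/26 = 4646.12
Bob: 17257 × 3/26 = 1991.19
Carol: 17257 × 8/26 = 5309.85
Dave: 17257 × 8/26 = 5309.85
= Alice: $4646.12, Bob: $1991.19, Carol: $5309.85, Dave: $5309.85

Alice: $4646.12, Bob: $1991.19, Carol: $5309.85, Dave: $5309.85


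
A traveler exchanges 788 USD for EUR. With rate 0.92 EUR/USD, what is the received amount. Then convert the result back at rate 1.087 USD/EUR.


Amount × rate = 788 × 0.92 = 724.96 EUR
Round-trip: 724.96 × 1.087 = 788.03 USD
= 724.96 EUR, then 788.03 USD

724.96 EUR, then 788.03 USD


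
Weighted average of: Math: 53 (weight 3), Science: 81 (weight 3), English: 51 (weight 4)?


Numerator = 53×3 + 81×3 + 51×4
= 159 + 243 + 204
= 606
Total weight = 10
Weighted avg = 606/10
= 60.60

60.60


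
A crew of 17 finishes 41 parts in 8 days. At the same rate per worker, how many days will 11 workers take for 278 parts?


Days ∝ work / workers, so d₂ = d₁ × (m₁/m₂) × (w₂/w₁)
Workers factor (inverse): 17/11 ≈ 1.5455
Work factor (direct): 278/41 ≈ 6.7805
d₂ = 8 × 17/11 × 278/41 = (8 × 17 × 278) / (11 × 41) = 37808/451
≈ 83.83 days

83.83 days


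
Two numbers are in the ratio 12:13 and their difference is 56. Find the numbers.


Let A = 12k, B = 13k.
13k - 12k = 56
1k = 56 → k = 56/1 = 56
A = 12×56 = 672, B = 13×56 = 728
= A = 672, B = 728

A = 672, B = 728


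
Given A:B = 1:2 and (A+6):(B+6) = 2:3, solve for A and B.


Let A = 1k, B = 2k.
(1k + 6) / (2k + 6) = 2/3
Cross-multiply: 3(1k + 6) = 2(2k + 6)
3k + 18 = 4k + 12
3k - 4k = 12 - 18
-1k = -6
k = -6/-1 = 6
A = 1×6 = 6, B = 2×6 = 12
= A = 6, B = 12

A = 6, B = 12


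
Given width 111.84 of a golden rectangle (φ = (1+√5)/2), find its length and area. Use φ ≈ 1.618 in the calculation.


φ = (1 + √5) / 2 ≈ 1.618
Length = width × φ = 111.84 × 1.618 = 180.95712
≈ 180.96
Area = width × length = 111.84 × 180.95712 = 20238.2443008 ≈ 20238.24
= Length: 180.96, Area: 20238.24

Length: 180.96, Area: 20238.24


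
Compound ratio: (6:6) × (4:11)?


Compound ratio = (6×4) : (6×11)
= 24:66
GCD = 6
= 4:11

4:11


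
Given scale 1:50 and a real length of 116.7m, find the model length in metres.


Model size = real / scale
= 116.7 / 50
= 2.3340 m

2.3340 m


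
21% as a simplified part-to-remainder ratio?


21% means 21 parts out of 100; remainder = 79
Part : remainder = 21:79
GCD = 1
= 21:79

21:79


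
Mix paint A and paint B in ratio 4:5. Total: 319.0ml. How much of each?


Total parts = 4 + 5 = 9
paint A: 319.0 × 4/9 = 141.8ml
paint B: 319.0 × 5/9 = 177.2ml
= 141.8ml and 177.2ml

141.8ml and 177.2ml


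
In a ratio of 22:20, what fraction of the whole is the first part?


Total parts = 22 + 20 = 42
First part: 22/42 = 11/21
= 11/21

11/21


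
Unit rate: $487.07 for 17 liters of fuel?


Unit rate = total / quantity
= 487.07 / 17
= $28.65 per unit

$28.65 per unit


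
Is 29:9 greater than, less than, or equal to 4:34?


29/9 = 3.2222
4/34 = 0.1176
3.2222 > 0.1176, so 29:9 is greater
= greater than

greater than


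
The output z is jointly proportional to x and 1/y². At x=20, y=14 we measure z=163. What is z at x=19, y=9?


z = k·x/y²
Solve for k using the known point: k = z·y²/x = 163×196/20 = 31948/20 = 1597.4000
Now evaluate at x=19, y=9:
z = k × 19 / 81 = (31948 × 19) / (20 × 81) = 607012/1620
≈ 374.6988

374.6988


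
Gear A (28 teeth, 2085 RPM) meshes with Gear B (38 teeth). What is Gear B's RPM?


Gear ratio = 28:38 = 14:19
RPM_B = RPM_A × (teeth_A / teeth_B)
= 2085 × (28/38)
= 1536.3 RPM

1536.3 RPM


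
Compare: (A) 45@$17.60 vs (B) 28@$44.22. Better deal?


Deal A: $17.60/45 = $0.3911/unit
Deal B: $44.22/28 = $1.5793/unit
A is cheaper per unit
= Deal A

Deal A


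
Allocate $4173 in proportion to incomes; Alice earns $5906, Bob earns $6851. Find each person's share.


Total income = 5906 + 6851 = $12757
Alice: $4173 × 5906/12757 = $1931.94
Bob: $4173 × 6851/12757 = $2241.06
= Alice: $1931.94, Bob: $2241.06

Alice: $1931.94, Bob: $2241.06


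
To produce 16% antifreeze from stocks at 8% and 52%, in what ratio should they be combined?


Let x parts of 8% mix with y parts of 52%.
8x + 52y = 16(x + y)
8x + 52y = 16x + 16y
x(8 - 16) = y(16 - 52)
x/y = (52 - 16)/(16 - 8) = 36/8
Simplify: 9:2
= 9:2

9:2


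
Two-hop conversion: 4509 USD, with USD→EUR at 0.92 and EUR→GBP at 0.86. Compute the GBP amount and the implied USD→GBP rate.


Step 1: 4509 USD × 0.92 = 4148.28 EUR
Step 2: 4148.28 EUR × 0.86 = 3567.52 GBP
Implied rate USD→GBP = 0.92 × 0.86 = 0.7912
= 3567.52 GBP; implied rate 0.7912 GBP/USD

3567.52 GBP; implied rate 0.7912 GBP/USD


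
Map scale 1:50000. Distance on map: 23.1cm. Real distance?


Real distance = map distance × scale
= 23.1cm × 50000
= 1155000 cm = 11550.0 m
= 11.550 km

11.550 km


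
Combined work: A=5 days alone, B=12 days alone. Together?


Rate of A = 1/5 per day
Rate of B = 1/12 per day
Combined rate = 1/5 + 1/12 = 17/60 ≈ 0.2833 per day
Days = 1 / combined rate = 60/17
≈ 3.53 days

3.53 days


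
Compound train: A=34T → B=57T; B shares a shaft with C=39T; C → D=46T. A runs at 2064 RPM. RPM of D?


Stage 1: RPM_B = RPM_A × t_A/t_B = 2064 × 34/57 = 70176/57 ≈ 1231.16
B and C share a shaft → RPM_C = RPM_B
Stage 2: RPM_D = RPM_C × t_C/t_D = RPM_A × (t_A×t_C)/(t_B×t_D)
Overall ratio = (34×39)/(57×46) = 1326/2622
RPM_D = 2064 × 1326/2622 = 2736864/2622
≈ 1043.81 RPM

1043.81 RPM


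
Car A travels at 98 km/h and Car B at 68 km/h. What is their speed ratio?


Ratio = 98:68
GCD = 2
Simplified = 49:34
Time ratio (same distance) = 34:49
Speed ratio = 49:34

49:34


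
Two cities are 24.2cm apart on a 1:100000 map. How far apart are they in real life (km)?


Real distance = map distance × scale
= 24.2cm × 100000
= 2420000 cm = 24200.0 m
= 24.200 km

24.200 km


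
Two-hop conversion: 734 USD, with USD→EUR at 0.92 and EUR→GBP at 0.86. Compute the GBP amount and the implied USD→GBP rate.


Step 1: 734 USD × 0.92 = 675.28 EUR
Step 2: 675.28 EUR × 0.86 = 580.74 GBP
Implied rate USD→GBP = 0.92 × 0.86 = 0.7912
= 580.74 GBP; implied rate 0.7912 GBP/USD

580.74 GBP; implied rate 0.7912 GBP/USD


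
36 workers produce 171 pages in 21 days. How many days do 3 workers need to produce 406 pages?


Days ∝ work / workers, so d₂ = d₁ × (m₁/m₂) × (w₂/w₁)
Workers factor (inverse): 36/3 = 12.0000
Work factor (direct): 406/171 ≈ 2.3743
d₂ = 21 × 36/3 × 406/171 = (21 × 36 × 406) / (3 × 171) = 306936/513
≈ 598.32 days

598.32 days


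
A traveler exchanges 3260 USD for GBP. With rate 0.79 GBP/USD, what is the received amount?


Amount × rate = 3260 × 0.79
= 2575.40 GBP

2575.40 GBP


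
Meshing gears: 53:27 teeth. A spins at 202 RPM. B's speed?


Gear ratio = 53:27 = 53:27
RPM_B = RPM_A × (teeth_A / teeth_B)
= 202 × (53/27)
= 396.5 RPM

396.5 RPM


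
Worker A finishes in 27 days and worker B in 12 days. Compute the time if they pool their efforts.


Rate of A = 1/27 per day
Rate of B = 1/12 per day
Combined rate = 1/27 + 1/12 = 39/324 ≈ 0.1204 per day
Days = 1 / combined rate = 324/39
≈ 8.31 days

8.31 days


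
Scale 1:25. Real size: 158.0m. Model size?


Model size = real / scale
= 158.0 / 25
= 6.3200 m

6.3200 m


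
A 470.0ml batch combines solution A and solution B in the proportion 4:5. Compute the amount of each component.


Total parts = 4 + 5 = 9
solution A: 470.0 × 4/9 = 208.9ml
solution B: 470.0 × 5/9 = 261.1ml
= 208.9ml and 261.1ml

208.9ml and 261.1ml


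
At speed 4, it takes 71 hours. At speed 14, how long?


Inverse proportion: x × y = constant
k = 4 × 71 = 284
y₂ = k / 14 = 284 / 14
= 20.29

20.29


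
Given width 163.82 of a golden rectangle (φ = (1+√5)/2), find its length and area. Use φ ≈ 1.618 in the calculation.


φ = (1 + √5) / 2 ≈ 1.618
Length = width × φ = 163.82 × 1.618 = 265.06076
≈ 265.06
Area = width × length = 163.82 × 265.06076 = 43422.2537032 ≈ 43422.25
= Length: 265.06, Area: 43422.25

Length: 265.06, Area: 43422.25


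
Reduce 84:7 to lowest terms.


GCD(84, 7) = 7
84/7 : 7/7
= 12:1

12:1


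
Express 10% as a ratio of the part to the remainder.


10% means 10 parts out of 100; remainder = 90
Part : remainder = 10:90
GCD = 10
= 1:9

1:9


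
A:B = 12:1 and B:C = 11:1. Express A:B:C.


Match B: multiply A:B by 11 → 132:11
Multiply B:C by 1 → 11:1
Combined: 132:11:1
GCD = 1
= 132:11:1

132:11:1


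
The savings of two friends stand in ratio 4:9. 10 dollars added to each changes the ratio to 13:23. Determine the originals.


Let A = 4k, B = 9k.
(4k + 10) / (9k + 10) = 13/23
Cross-multiply: 23(4k + 10) = 13(9k + 10)
92k + 230 = 117k + 130
92k - 117k = 130 - 230
-25k = -100
k = -100/-25 = 4
A = 4×4 = 16, B = 9×4 = 36
= A = 16, B = 36

A = 16, B = 36


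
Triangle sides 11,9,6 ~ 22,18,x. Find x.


Scale factor = 22/11 = 2
Missing side = 6 × 2
= 12.0

12.0


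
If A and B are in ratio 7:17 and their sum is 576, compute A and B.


Let A = 7k, B = 17k.
7k + 17k = 576
24k = 576 → k = 576/24 = 24
A = 7×24 = 168, B = 17×24 = 408
= A = 168, B = 408

A = 168, B = 408


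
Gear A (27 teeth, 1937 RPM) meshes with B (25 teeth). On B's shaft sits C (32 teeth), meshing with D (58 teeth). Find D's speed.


Stage 1: RPM_B = RPM_A × t_A/t_B = 1937 × 27/25 = 52299/25 = 2091.96
B and C share a shaft → RPM_C = RPM_B
Stage 2: RPM_D = RPM_C × t_C/t_D = RPM_A × (t_A×t_C)/(t_B×t_D)
Overall ratio = (27×32)/(25×58) = 864/1450
RPM_D = 1937 × 864/1450 = 1673568/1450
≈ 1154.18 RPM

1154.18 RPM


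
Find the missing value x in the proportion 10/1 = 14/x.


Cross multiply: 10 × x = 1 × 14
10x = 14
x = 14 / 10
= 1.40

1.40


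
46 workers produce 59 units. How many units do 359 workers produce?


Direct proportion: y/x = constant
k = 59/46 ≈ 1.2826
y₂ = k × 359 = 59 × 359 / 46 = 21181/46
≈ 460.46

460.46


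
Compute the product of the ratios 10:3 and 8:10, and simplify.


Compound ratio = (10×8) : (3×10)
= 80:30
GCD = 10
= 8:3

8:3


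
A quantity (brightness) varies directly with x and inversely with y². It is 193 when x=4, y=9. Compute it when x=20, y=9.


z = k·x/y²
Solve for k using the known point: k = z·y²/x = 193×81/4 = 15633/4 = 3908.2500
Now evaluate at x=20, y=9:
z = k × 20 / 81 = (15633 × 20) / (4 × 81) = 312660/324
= 965.0000

965.0000


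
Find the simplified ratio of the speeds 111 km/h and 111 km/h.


Ratio = 111:111
GCD = 111
Simplified = 1:1
Time ratio (same distance) = 1:1
Speed ratio = 1:1

1:1


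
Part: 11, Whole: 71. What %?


Percentage = (part / whole) × 100
= (11 / 71) × 100
≈ 15.49%

15.49%


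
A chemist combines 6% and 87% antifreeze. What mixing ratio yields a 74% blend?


Let x parts of 6% mix with y parts of 87%.
6x + 87y = 74(x + y)
6x + 87y = 74x + 74y
x(6 - 74) = y(74 - 87)
x/y = (87 - 74)/(74 - 6) = 13/68
Simplify: 13:68
= 13:68

13:68


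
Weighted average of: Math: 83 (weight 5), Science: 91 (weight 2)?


Numerator = 83×5 + 91×2
= 415 + 182
= 597
Total weight = 7
Weighted avg = 597/7
= 85.29

85.29


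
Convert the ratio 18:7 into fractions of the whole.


Total parts = 18 + 7 = 25
First part: 18/25 = 18/25
Second part: 7/25 = 7/25
= 18/25 and 7/25

18/25 and 7/25


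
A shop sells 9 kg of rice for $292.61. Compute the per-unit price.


Unit rate = total / quantity
= 292.61 / 9
= $32.51 per unit

$32.51 per unit


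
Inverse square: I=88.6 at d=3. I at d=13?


I₁d₁² = I₂d₂²
I₂ = I₁ × (d₁/d₂)²
= 88.6 × (3/13)²
= 88.6 × 9/169
= 797.4/169
≈ 4.7183

4.7183


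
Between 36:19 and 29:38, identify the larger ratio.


36/19 = 1.8947
29/38 = 0.7632
1.8947 > 0.7632, so 36:19 is greater
= 36:19

36:19


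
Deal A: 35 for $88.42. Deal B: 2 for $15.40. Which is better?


Deal A: $88.42/35 = $2.5263/unit
Deal B: $15.40/2 = $7.7000/unit
A is cheaper per unit
= Deal A

Deal A


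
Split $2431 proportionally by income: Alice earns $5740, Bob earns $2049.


Total income = 5740 + 2049 = $7789
Alice: $2431 × 5740/7789 = $1791.49
Bob: $2431 × 2049/7789 = $639.51
= Alice: $1791.49, Bob: $639.51

Alice: $1791.49, Bob: $639.51


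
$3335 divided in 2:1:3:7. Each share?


Total parts = 2 + 1 + 3 + 7 = 13
Part 1: 3335 × 2/13 = 513.08
Part 2: 3335 × 1/13 = 256.54
Part 3: 3335 × 3/13 = 769.62
Part 4: 3335 × 7/13 = 1795.77
= Part 1: $513.08, Part 2: $256.54, Part 3: $769.62, Part 4: $1795.77

Part 1: $513.08, Part 2: $256.54, Part 3: $769.62, Part 4: $1795.77


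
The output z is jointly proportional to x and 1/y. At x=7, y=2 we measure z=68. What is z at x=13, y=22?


z = k·x/y
Solve for k using the known point: k = z·y/x = 68×2/7 = 136/7 ≈ 19.4286
Now evaluate at x=13, y=22:
z = k × 13 / 22 = (136 × 13) / (7 × 22) = 1768/154
≈ 11.4805

11.4805


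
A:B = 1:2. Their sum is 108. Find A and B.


Let A = 1k, B = 2k.
1k + 2k = 108
3k = 108 → k = 108/3 = 36
A = 1×36 = 36, B = 2×36 = 72
= A = 36, B = 72

A = 36, B = 72


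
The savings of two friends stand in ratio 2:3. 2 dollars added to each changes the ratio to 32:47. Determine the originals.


Let A = 2k, B = 3k.
(2k + 2) / (3k + 2) = 32/47
Cross-multiply: 47(2k + 2) = 32(3k + 2)
94k + 94 = 96k + 64
94k - 96k = 64 - 94
-2k = -30
k = -30/-2 = 15
A = 2×15 = 30, B = 3×15 = 45
= A = 30, B = 45

A = 30, B = 45


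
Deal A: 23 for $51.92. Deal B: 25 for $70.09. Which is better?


Deal A: $51.92/23 = $2.2574/unit
Deal B: $70.09/25 = $2.8036/unit
A is cheaper per unit
= Deal A

Deal A


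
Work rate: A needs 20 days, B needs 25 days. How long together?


Rate of A = 1/20 per day
Rate of B = 1/25 per day
Combined rate = 1/20 + 1/25 = 45/500 = 0.0900 per day
Days = 1 / combined rate = 500/45
≈ 11.11 days

11.11 days


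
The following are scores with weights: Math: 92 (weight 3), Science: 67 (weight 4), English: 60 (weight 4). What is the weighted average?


Numerator = 92×3 + 67×4 + 60×4
= 276 + 268 + 240
= 784
Total weight = 11
Weighted avg = 784/11
= 71.27

71.27


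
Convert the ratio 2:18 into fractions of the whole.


Total parts = 2 + 18 = 20
First part: 2/20 = 1/10
Second part: 18/20 = 9/10
= 1/10 and 9/10

1/10 and 9/10


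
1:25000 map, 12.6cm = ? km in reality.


Real distance = map distance × scale
= 12.6cm × 25000
= 315000 cm = 3150.0 m
= 3.150 km

3.150 km


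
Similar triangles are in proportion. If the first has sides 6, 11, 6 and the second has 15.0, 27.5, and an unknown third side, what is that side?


Scale factor = 15.0/6 = 2.5
Missing side = 6 × 2.5
= 15.0

15.0


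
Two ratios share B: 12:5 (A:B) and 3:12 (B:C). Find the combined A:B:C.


Match B: multiply A:B by 3 → 36:15
Multiply B:C by 5 → 15:60
Combined: 36:15:60
GCD = 3
= 12:5:20

12:5:20


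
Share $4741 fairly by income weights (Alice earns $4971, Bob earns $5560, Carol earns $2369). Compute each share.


Total income = 4971 + 5560 + 2369 = $12900
Alice: $4741 × 4971/12900 = $1826.94
Bob: $4741 × 5560/12900 = $2043.41
Carol: $4741 × 2369/12900 = $870.65
= Alice: $1826.94, Bob: $2043.41, Carol: $870.65

Alice: $1826.94, Bob: $2043.41, Carol: $870.65


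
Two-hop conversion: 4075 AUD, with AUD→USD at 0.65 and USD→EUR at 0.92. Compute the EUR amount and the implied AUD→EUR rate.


Step 1: 4075 AUD × 0.65 = 2648.75 USD
Step 2: 2648.75 USD × 0.92 = 2436.85 EUR
Implied rate AUD→EUR = 0.65 × 0.92 = 0.5980
= 2436.85 EUR; implied rate 0.5980 EUR/AUD

2436.85 EUR; implied rate 0.5980 EUR/AUD


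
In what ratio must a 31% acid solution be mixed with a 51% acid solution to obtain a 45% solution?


Let x parts of 31% mix with y parts of 51%.
31x + 51y = 45(x + y)
31x + 51y = 45x + 45y
x(31 - 45) = y(45 - 51)
x/y = (51 - 45)/(45 - 31) = 6/14
Simplify: 3:7
= 3:7

3:7


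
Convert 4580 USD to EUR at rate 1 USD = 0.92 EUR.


Amount × rate = 4580 × 0.92
= 4213.60 EUR

4213.60 EUR


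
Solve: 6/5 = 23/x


Cross multiply: 6 × x = 5 × 23
6x = 115
x = 115 / 6
= 19.17

19.17


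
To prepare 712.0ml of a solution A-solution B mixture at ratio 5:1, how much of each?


Total parts = 5 + 1 = 6
solution A: 712.0 × 5/6 = 593.3ml
solution B: 712.0 × 1/6 = 118.7ml
= 593.3ml and 118.7ml

593.3ml and 118.7ml


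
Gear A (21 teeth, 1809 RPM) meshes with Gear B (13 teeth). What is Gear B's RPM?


Gear ratio = 21:13 = 21:13
RPM_B = RPM_A × (teeth_A / teeth_B)
= 1809 × (21/13)
= 2922.2 RPM

2922.2 RPM


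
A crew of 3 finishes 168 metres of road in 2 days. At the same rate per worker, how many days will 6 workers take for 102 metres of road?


Days ∝ work / workers, so d₂ = d₁ × (m₁/m₂) × (w₂/w₁)
Workers factor (inverse): 3/6 = 0.5000
Work factor (direct): 102/168 ≈ 0.6071
d₂ = 2 × 3/6 × 102/168 = (2 × 3 × 102) / (6 × 168) = 612/1008
≈ 0.61 days

0.61 days
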